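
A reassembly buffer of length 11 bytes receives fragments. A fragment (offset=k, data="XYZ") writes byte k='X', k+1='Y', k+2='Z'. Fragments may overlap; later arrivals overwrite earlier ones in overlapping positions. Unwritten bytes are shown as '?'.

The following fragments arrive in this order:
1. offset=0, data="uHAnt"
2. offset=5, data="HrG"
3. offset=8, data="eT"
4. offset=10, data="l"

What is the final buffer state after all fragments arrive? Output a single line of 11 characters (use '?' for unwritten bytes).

Fragment 1: offset=0 data="uHAnt" -> buffer=uHAnt??????
Fragment 2: offset=5 data="HrG" -> buffer=uHAntHrG???
Fragment 3: offset=8 data="eT" -> buffer=uHAntHrGeT?
Fragment 4: offset=10 data="l" -> buffer=uHAntHrGeTl

Answer: uHAntHrGeTl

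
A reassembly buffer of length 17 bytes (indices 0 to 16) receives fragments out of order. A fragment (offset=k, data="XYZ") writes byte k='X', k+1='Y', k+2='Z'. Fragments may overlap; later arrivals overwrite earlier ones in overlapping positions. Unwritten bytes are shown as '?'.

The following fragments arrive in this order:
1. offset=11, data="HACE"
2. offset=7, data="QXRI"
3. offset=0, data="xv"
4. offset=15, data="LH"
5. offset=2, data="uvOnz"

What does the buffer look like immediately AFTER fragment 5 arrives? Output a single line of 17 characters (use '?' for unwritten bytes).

Fragment 1: offset=11 data="HACE" -> buffer=???????????HACE??
Fragment 2: offset=7 data="QXRI" -> buffer=???????QXRIHACE??
Fragment 3: offset=0 data="xv" -> buffer=xv?????QXRIHACE??
Fragment 4: offset=15 data="LH" -> buffer=xv?????QXRIHACELH
Fragment 5: offset=2 data="uvOnz" -> buffer=xvuvOnzQXRIHACELH

Answer: xvuvOnzQXRIHACELH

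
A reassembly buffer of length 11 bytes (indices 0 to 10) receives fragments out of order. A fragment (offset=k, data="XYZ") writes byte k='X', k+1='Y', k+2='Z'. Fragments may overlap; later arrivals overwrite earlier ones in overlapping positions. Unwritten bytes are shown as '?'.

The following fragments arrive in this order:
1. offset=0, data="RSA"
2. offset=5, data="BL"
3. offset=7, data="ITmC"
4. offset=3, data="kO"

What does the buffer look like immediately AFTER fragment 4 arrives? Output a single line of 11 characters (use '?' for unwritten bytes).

Answer: RSAkOBLITmC

Derivation:
Fragment 1: offset=0 data="RSA" -> buffer=RSA????????
Fragment 2: offset=5 data="BL" -> buffer=RSA??BL????
Fragment 3: offset=7 data="ITmC" -> buffer=RSA??BLITmC
Fragment 4: offset=3 data="kO" -> buffer=RSAkOBLITmC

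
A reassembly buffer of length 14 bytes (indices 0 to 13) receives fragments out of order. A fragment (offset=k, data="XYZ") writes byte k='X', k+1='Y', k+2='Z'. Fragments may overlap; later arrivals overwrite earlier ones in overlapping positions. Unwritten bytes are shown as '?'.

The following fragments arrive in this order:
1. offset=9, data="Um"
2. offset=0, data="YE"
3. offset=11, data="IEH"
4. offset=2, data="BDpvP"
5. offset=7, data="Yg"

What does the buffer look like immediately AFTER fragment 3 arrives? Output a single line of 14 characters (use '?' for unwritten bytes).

Fragment 1: offset=9 data="Um" -> buffer=?????????Um???
Fragment 2: offset=0 data="YE" -> buffer=YE???????Um???
Fragment 3: offset=11 data="IEH" -> buffer=YE???????UmIEH

Answer: YE???????UmIEH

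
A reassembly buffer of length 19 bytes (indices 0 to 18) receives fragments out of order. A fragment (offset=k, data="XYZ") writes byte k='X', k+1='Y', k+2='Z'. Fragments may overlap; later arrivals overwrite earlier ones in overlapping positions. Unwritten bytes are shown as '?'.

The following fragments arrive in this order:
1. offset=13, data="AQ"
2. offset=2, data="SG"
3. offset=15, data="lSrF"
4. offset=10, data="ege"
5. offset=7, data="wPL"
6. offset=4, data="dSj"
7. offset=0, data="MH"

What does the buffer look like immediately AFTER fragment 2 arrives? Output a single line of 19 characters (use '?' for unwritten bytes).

Answer: ??SG?????????AQ????

Derivation:
Fragment 1: offset=13 data="AQ" -> buffer=?????????????AQ????
Fragment 2: offset=2 data="SG" -> buffer=??SG?????????AQ????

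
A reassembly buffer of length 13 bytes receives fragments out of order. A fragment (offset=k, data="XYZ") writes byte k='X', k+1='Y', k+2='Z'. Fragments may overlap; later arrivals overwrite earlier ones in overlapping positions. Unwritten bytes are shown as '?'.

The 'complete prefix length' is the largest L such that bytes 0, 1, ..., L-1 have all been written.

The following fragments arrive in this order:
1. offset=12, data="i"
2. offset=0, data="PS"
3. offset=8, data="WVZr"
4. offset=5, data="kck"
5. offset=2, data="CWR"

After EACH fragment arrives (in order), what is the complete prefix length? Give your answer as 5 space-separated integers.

Answer: 0 2 2 2 13

Derivation:
Fragment 1: offset=12 data="i" -> buffer=????????????i -> prefix_len=0
Fragment 2: offset=0 data="PS" -> buffer=PS??????????i -> prefix_len=2
Fragment 3: offset=8 data="WVZr" -> buffer=PS??????WVZri -> prefix_len=2
Fragment 4: offset=5 data="kck" -> buffer=PS???kckWVZri -> prefix_len=2
Fragment 5: offset=2 data="CWR" -> buffer=PSCWRkckWVZri -> prefix_len=13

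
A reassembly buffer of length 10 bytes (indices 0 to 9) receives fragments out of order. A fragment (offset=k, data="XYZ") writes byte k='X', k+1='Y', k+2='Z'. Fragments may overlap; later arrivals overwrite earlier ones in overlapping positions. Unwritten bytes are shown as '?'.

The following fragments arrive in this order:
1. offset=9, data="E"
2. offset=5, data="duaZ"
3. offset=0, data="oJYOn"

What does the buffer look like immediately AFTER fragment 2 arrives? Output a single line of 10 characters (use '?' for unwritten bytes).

Fragment 1: offset=9 data="E" -> buffer=?????????E
Fragment 2: offset=5 data="duaZ" -> buffer=?????duaZE

Answer: ?????duaZE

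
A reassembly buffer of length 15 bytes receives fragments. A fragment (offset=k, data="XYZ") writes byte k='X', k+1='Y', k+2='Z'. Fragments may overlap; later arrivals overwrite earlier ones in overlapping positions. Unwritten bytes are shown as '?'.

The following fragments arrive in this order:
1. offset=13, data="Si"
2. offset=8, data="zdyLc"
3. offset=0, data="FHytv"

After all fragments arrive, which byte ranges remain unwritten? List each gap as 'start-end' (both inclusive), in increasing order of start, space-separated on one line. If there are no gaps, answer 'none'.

Fragment 1: offset=13 len=2
Fragment 2: offset=8 len=5
Fragment 3: offset=0 len=5
Gaps: 5-7

Answer: 5-7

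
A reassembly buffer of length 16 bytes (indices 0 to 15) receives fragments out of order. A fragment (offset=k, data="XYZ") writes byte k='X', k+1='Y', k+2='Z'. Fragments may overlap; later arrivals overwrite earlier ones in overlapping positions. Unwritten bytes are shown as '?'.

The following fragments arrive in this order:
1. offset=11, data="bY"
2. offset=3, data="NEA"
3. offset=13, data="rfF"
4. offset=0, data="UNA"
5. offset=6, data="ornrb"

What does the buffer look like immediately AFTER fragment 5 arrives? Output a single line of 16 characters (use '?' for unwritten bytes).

Fragment 1: offset=11 data="bY" -> buffer=???????????bY???
Fragment 2: offset=3 data="NEA" -> buffer=???NEA?????bY???
Fragment 3: offset=13 data="rfF" -> buffer=???NEA?????bYrfF
Fragment 4: offset=0 data="UNA" -> buffer=UNANEA?????bYrfF
Fragment 5: offset=6 data="ornrb" -> buffer=UNANEAornrbbYrfF

Answer: UNANEAornrbbYrfF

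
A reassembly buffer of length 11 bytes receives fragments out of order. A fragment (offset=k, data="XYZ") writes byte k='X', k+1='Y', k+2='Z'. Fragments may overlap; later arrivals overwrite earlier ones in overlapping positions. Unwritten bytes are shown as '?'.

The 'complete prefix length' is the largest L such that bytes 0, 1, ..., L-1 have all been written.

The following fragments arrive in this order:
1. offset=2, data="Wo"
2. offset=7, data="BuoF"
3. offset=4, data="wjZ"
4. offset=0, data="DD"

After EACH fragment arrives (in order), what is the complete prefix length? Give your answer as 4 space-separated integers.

Fragment 1: offset=2 data="Wo" -> buffer=??Wo??????? -> prefix_len=0
Fragment 2: offset=7 data="BuoF" -> buffer=??Wo???BuoF -> prefix_len=0
Fragment 3: offset=4 data="wjZ" -> buffer=??WowjZBuoF -> prefix_len=0
Fragment 4: offset=0 data="DD" -> buffer=DDWowjZBuoF -> prefix_len=11

Answer: 0 0 0 11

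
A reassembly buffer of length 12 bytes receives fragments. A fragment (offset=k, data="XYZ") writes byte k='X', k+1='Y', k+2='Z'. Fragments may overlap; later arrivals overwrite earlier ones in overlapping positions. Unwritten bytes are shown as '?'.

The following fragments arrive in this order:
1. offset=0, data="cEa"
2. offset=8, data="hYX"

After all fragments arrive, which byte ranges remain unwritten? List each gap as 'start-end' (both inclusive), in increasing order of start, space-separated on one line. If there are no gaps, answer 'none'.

Fragment 1: offset=0 len=3
Fragment 2: offset=8 len=3
Gaps: 3-7 11-11

Answer: 3-7 11-11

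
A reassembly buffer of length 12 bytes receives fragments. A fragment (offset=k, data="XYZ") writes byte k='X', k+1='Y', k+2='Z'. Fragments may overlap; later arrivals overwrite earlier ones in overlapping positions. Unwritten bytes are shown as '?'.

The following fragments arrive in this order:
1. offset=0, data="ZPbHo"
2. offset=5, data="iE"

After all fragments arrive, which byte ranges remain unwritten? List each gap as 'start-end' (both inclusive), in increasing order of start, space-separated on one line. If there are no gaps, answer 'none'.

Answer: 7-11

Derivation:
Fragment 1: offset=0 len=5
Fragment 2: offset=5 len=2
Gaps: 7-11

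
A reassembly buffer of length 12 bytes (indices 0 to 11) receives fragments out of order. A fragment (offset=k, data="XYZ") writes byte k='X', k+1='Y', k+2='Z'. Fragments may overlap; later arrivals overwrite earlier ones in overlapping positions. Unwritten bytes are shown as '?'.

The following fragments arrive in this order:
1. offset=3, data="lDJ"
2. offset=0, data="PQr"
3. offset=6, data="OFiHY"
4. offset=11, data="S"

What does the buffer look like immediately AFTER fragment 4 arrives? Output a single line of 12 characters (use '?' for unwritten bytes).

Answer: PQrlDJOFiHYS

Derivation:
Fragment 1: offset=3 data="lDJ" -> buffer=???lDJ??????
Fragment 2: offset=0 data="PQr" -> buffer=PQrlDJ??????
Fragment 3: offset=6 data="OFiHY" -> buffer=PQrlDJOFiHY?
Fragment 4: offset=11 data="S" -> buffer=PQrlDJOFiHYS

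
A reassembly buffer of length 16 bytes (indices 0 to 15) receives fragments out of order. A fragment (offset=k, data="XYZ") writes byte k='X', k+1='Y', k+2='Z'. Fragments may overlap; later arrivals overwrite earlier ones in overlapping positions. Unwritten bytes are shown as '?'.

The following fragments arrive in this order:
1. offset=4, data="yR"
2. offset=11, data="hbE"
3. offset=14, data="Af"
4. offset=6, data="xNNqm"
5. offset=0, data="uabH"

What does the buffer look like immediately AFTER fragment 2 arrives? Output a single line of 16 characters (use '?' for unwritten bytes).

Fragment 1: offset=4 data="yR" -> buffer=????yR??????????
Fragment 2: offset=11 data="hbE" -> buffer=????yR?????hbE??

Answer: ????yR?????hbE??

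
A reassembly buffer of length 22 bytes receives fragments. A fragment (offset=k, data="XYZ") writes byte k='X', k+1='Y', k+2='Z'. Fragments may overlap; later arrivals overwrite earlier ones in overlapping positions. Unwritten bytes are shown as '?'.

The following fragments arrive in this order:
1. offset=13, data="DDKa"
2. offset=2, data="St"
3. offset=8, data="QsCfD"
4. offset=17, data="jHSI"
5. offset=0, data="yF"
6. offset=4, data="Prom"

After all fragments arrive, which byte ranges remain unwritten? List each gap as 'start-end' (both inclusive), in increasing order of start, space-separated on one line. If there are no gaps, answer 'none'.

Fragment 1: offset=13 len=4
Fragment 2: offset=2 len=2
Fragment 3: offset=8 len=5
Fragment 4: offset=17 len=4
Fragment 5: offset=0 len=2
Fragment 6: offset=4 len=4
Gaps: 21-21

Answer: 21-21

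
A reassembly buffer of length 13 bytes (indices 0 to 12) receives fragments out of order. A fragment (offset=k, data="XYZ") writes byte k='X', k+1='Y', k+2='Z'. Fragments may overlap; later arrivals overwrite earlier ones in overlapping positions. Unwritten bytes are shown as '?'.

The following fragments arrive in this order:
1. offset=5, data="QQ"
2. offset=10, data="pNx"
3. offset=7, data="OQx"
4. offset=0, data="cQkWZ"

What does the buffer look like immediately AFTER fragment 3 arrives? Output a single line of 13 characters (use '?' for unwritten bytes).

Fragment 1: offset=5 data="QQ" -> buffer=?????QQ??????
Fragment 2: offset=10 data="pNx" -> buffer=?????QQ???pNx
Fragment 3: offset=7 data="OQx" -> buffer=?????QQOQxpNx

Answer: ?????QQOQxpNx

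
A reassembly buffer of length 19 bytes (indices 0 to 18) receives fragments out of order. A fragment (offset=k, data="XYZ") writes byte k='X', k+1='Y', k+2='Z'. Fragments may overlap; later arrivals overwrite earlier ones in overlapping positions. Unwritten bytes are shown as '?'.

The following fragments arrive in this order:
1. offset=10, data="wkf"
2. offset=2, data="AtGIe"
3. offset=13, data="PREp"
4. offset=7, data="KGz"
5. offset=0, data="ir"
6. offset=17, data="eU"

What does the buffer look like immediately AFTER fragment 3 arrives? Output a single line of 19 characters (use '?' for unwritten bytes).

Answer: ??AtGIe???wkfPREp??

Derivation:
Fragment 1: offset=10 data="wkf" -> buffer=??????????wkf??????
Fragment 2: offset=2 data="AtGIe" -> buffer=??AtGIe???wkf??????
Fragment 3: offset=13 data="PREp" -> buffer=??AtGIe???wkfPREp??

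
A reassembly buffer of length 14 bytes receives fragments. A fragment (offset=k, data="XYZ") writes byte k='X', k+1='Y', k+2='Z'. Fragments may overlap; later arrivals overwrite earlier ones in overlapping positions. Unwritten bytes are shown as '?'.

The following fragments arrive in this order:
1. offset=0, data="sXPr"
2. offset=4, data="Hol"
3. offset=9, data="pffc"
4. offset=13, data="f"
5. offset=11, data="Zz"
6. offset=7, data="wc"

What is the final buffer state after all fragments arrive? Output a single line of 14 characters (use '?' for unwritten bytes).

Fragment 1: offset=0 data="sXPr" -> buffer=sXPr??????????
Fragment 2: offset=4 data="Hol" -> buffer=sXPrHol???????
Fragment 3: offset=9 data="pffc" -> buffer=sXPrHol??pffc?
Fragment 4: offset=13 data="f" -> buffer=sXPrHol??pffcf
Fragment 5: offset=11 data="Zz" -> buffer=sXPrHol??pfZzf
Fragment 6: offset=7 data="wc" -> buffer=sXPrHolwcpfZzf

Answer: sXPrHolwcpfZzf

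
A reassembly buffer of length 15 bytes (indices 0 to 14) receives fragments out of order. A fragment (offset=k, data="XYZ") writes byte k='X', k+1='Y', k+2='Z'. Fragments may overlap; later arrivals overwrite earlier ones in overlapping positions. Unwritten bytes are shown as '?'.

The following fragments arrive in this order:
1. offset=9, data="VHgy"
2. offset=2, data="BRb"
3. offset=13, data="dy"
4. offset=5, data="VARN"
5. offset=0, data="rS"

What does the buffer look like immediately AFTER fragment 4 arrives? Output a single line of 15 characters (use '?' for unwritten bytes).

Answer: ??BRbVARNVHgydy

Derivation:
Fragment 1: offset=9 data="VHgy" -> buffer=?????????VHgy??
Fragment 2: offset=2 data="BRb" -> buffer=??BRb????VHgy??
Fragment 3: offset=13 data="dy" -> buffer=??BRb????VHgydy
Fragment 4: offset=5 data="VARN" -> buffer=??BRbVARNVHgydy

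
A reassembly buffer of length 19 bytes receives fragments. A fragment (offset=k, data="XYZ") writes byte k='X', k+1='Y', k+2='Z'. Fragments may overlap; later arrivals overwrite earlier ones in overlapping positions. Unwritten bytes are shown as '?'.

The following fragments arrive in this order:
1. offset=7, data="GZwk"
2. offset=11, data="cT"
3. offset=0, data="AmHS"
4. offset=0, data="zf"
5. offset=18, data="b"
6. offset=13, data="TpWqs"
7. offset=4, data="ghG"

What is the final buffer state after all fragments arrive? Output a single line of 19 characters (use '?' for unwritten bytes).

Answer: zfHSghGGZwkcTTpWqsb

Derivation:
Fragment 1: offset=7 data="GZwk" -> buffer=???????GZwk????????
Fragment 2: offset=11 data="cT" -> buffer=???????GZwkcT??????
Fragment 3: offset=0 data="AmHS" -> buffer=AmHS???GZwkcT??????
Fragment 4: offset=0 data="zf" -> buffer=zfHS???GZwkcT??????
Fragment 5: offset=18 data="b" -> buffer=zfHS???GZwkcT?????b
Fragment 6: offset=13 data="TpWqs" -> buffer=zfHS???GZwkcTTpWqsb
Fragment 7: offset=4 data="ghG" -> buffer=zfHSghGGZwkcTTpWqsb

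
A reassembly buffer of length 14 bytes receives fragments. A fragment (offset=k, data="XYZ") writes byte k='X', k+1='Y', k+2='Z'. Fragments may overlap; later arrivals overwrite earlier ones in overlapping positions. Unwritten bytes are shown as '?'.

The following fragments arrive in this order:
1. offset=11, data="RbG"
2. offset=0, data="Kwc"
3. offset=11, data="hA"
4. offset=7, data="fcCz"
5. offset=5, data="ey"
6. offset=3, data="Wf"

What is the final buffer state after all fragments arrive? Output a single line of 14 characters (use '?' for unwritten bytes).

Fragment 1: offset=11 data="RbG" -> buffer=???????????RbG
Fragment 2: offset=0 data="Kwc" -> buffer=Kwc????????RbG
Fragment 3: offset=11 data="hA" -> buffer=Kwc????????hAG
Fragment 4: offset=7 data="fcCz" -> buffer=Kwc????fcCzhAG
Fragment 5: offset=5 data="ey" -> buffer=Kwc??eyfcCzhAG
Fragment 6: offset=3 data="Wf" -> buffer=KwcWfeyfcCzhAG

Answer: KwcWfeyfcCzhAG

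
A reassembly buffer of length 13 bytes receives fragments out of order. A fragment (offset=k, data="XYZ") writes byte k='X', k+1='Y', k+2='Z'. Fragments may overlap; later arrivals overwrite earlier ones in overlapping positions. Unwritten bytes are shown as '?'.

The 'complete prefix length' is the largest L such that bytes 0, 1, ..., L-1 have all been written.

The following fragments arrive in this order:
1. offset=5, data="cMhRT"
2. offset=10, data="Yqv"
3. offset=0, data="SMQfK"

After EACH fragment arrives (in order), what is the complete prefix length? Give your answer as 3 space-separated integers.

Fragment 1: offset=5 data="cMhRT" -> buffer=?????cMhRT??? -> prefix_len=0
Fragment 2: offset=10 data="Yqv" -> buffer=?????cMhRTYqv -> prefix_len=0
Fragment 3: offset=0 data="SMQfK" -> buffer=SMQfKcMhRTYqv -> prefix_len=13

Answer: 0 0 13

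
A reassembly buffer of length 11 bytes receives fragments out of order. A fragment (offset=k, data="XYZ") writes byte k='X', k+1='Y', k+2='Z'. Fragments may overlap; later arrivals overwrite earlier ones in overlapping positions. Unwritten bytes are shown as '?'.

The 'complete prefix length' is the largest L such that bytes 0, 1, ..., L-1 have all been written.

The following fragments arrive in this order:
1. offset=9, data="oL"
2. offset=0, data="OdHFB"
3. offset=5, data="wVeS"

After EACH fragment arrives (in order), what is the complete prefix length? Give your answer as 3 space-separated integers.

Answer: 0 5 11

Derivation:
Fragment 1: offset=9 data="oL" -> buffer=?????????oL -> prefix_len=0
Fragment 2: offset=0 data="OdHFB" -> buffer=OdHFB????oL -> prefix_len=5
Fragment 3: offset=5 data="wVeS" -> buffer=OdHFBwVeSoL -> prefix_len=11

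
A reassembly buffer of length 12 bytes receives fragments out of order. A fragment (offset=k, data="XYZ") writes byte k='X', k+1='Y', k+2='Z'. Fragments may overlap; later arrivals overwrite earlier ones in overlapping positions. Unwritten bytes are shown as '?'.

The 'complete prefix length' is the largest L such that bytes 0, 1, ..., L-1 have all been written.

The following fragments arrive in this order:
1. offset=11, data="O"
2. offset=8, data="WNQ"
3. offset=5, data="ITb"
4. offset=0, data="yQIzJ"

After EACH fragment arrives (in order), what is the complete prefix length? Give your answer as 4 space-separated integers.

Fragment 1: offset=11 data="O" -> buffer=???????????O -> prefix_len=0
Fragment 2: offset=8 data="WNQ" -> buffer=????????WNQO -> prefix_len=0
Fragment 3: offset=5 data="ITb" -> buffer=?????ITbWNQO -> prefix_len=0
Fragment 4: offset=0 data="yQIzJ" -> buffer=yQIzJITbWNQO -> prefix_len=12

Answer: 0 0 0 12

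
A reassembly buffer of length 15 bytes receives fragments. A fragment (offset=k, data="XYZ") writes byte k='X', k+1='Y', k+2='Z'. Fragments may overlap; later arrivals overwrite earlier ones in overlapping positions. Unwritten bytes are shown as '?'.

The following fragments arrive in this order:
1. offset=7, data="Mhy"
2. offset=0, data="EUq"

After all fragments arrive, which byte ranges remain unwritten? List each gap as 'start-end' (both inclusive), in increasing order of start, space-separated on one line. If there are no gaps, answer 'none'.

Fragment 1: offset=7 len=3
Fragment 2: offset=0 len=3
Gaps: 3-6 10-14

Answer: 3-6 10-14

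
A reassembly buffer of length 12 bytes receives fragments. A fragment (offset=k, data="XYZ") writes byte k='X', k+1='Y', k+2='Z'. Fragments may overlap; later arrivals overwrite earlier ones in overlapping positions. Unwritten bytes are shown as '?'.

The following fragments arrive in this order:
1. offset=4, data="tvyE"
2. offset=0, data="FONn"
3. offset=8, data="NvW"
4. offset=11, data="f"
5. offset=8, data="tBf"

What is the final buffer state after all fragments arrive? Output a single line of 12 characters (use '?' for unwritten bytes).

Answer: FONntvyEtBff

Derivation:
Fragment 1: offset=4 data="tvyE" -> buffer=????tvyE????
Fragment 2: offset=0 data="FONn" -> buffer=FONntvyE????
Fragment 3: offset=8 data="NvW" -> buffer=FONntvyENvW?
Fragment 4: offset=11 data="f" -> buffer=FONntvyENvWf
Fragment 5: offset=8 data="tBf" -> buffer=FONntvyEtBff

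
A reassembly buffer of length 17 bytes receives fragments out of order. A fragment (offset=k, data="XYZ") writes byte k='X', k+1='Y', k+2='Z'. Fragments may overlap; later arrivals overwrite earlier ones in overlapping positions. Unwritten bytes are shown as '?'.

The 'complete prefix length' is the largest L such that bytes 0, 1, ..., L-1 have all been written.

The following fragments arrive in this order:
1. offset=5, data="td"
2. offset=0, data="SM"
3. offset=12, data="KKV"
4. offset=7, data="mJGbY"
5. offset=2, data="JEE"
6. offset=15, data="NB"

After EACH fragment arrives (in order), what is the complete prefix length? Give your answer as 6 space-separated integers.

Answer: 0 2 2 2 15 17

Derivation:
Fragment 1: offset=5 data="td" -> buffer=?????td?????????? -> prefix_len=0
Fragment 2: offset=0 data="SM" -> buffer=SM???td?????????? -> prefix_len=2
Fragment 3: offset=12 data="KKV" -> buffer=SM???td?????KKV?? -> prefix_len=2
Fragment 4: offset=7 data="mJGbY" -> buffer=SM???tdmJGbYKKV?? -> prefix_len=2
Fragment 5: offset=2 data="JEE" -> buffer=SMJEEtdmJGbYKKV?? -> prefix_len=15
Fragment 6: offset=15 data="NB" -> buffer=SMJEEtdmJGbYKKVNB -> prefix_len=17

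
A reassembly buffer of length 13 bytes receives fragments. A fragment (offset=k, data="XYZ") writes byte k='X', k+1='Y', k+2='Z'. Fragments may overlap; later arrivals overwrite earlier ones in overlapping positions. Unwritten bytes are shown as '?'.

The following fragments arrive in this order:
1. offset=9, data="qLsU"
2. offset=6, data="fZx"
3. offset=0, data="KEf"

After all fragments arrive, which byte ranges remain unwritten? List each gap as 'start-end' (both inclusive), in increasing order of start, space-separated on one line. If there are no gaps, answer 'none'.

Answer: 3-5

Derivation:
Fragment 1: offset=9 len=4
Fragment 2: offset=6 len=3
Fragment 3: offset=0 len=3
Gaps: 3-5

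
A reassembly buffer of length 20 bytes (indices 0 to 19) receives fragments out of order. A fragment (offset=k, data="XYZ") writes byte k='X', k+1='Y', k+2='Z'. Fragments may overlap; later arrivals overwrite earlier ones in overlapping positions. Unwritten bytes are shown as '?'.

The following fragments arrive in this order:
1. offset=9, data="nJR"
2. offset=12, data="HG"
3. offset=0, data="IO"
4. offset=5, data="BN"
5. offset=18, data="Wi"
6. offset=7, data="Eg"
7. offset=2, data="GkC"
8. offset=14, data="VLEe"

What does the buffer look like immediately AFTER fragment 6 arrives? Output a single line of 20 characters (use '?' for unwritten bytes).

Answer: IO???BNEgnJRHG????Wi

Derivation:
Fragment 1: offset=9 data="nJR" -> buffer=?????????nJR????????
Fragment 2: offset=12 data="HG" -> buffer=?????????nJRHG??????
Fragment 3: offset=0 data="IO" -> buffer=IO???????nJRHG??????
Fragment 4: offset=5 data="BN" -> buffer=IO???BN??nJRHG??????
Fragment 5: offset=18 data="Wi" -> buffer=IO???BN??nJRHG????Wi
Fragment 6: offset=7 data="Eg" -> buffer=IO???BNEgnJRHG????Wi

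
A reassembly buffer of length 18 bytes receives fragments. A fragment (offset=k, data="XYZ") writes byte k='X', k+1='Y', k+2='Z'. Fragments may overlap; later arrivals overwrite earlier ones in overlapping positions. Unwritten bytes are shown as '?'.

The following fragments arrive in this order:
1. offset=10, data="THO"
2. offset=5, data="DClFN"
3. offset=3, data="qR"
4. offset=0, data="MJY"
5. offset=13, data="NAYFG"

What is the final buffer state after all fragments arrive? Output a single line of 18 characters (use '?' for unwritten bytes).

Fragment 1: offset=10 data="THO" -> buffer=??????????THO?????
Fragment 2: offset=5 data="DClFN" -> buffer=?????DClFNTHO?????
Fragment 3: offset=3 data="qR" -> buffer=???qRDClFNTHO?????
Fragment 4: offset=0 data="MJY" -> buffer=MJYqRDClFNTHO?????
Fragment 5: offset=13 data="NAYFG" -> buffer=MJYqRDClFNTHONAYFG

Answer: MJYqRDClFNTHONAYFG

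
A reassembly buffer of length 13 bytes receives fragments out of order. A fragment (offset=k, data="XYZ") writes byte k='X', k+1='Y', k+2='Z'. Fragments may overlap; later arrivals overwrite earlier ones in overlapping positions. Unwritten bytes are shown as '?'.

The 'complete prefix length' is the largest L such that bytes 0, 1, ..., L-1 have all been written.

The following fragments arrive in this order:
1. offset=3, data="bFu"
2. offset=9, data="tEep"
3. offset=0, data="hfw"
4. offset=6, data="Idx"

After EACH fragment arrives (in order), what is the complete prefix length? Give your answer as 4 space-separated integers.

Answer: 0 0 6 13

Derivation:
Fragment 1: offset=3 data="bFu" -> buffer=???bFu??????? -> prefix_len=0
Fragment 2: offset=9 data="tEep" -> buffer=???bFu???tEep -> prefix_len=0
Fragment 3: offset=0 data="hfw" -> buffer=hfwbFu???tEep -> prefix_len=6
Fragment 4: offset=6 data="Idx" -> buffer=hfwbFuIdxtEep -> prefix_len=13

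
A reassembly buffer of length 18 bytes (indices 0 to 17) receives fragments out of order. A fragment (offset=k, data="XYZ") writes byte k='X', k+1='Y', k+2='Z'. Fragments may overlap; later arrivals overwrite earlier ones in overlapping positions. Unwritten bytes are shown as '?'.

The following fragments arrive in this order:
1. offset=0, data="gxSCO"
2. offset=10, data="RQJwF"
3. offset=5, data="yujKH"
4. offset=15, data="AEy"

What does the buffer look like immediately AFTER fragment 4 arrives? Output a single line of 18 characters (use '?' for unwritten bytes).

Fragment 1: offset=0 data="gxSCO" -> buffer=gxSCO?????????????
Fragment 2: offset=10 data="RQJwF" -> buffer=gxSCO?????RQJwF???
Fragment 3: offset=5 data="yujKH" -> buffer=gxSCOyujKHRQJwF???
Fragment 4: offset=15 data="AEy" -> buffer=gxSCOyujKHRQJwFAEy

Answer: gxSCOyujKHRQJwFAEy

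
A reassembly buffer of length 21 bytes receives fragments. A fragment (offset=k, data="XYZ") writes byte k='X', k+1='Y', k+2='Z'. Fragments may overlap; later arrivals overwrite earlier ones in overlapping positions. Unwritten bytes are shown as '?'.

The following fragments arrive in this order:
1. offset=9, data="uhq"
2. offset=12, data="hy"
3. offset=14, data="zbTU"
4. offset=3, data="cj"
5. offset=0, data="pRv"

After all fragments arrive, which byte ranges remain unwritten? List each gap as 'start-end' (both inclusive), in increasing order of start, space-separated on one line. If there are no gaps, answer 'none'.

Answer: 5-8 18-20

Derivation:
Fragment 1: offset=9 len=3
Fragment 2: offset=12 len=2
Fragment 3: offset=14 len=4
Fragment 4: offset=3 len=2
Fragment 5: offset=0 len=3
Gaps: 5-8 18-20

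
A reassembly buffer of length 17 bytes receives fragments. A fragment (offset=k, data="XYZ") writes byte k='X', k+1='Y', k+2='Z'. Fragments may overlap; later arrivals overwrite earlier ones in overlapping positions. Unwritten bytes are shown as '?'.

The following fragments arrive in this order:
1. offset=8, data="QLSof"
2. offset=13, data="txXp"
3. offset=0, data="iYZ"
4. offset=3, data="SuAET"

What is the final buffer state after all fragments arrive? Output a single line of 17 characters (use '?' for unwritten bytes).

Fragment 1: offset=8 data="QLSof" -> buffer=????????QLSof????
Fragment 2: offset=13 data="txXp" -> buffer=????????QLSoftxXp
Fragment 3: offset=0 data="iYZ" -> buffer=iYZ?????QLSoftxXp
Fragment 4: offset=3 data="SuAET" -> buffer=iYZSuAETQLSoftxXp

Answer: iYZSuAETQLSoftxXp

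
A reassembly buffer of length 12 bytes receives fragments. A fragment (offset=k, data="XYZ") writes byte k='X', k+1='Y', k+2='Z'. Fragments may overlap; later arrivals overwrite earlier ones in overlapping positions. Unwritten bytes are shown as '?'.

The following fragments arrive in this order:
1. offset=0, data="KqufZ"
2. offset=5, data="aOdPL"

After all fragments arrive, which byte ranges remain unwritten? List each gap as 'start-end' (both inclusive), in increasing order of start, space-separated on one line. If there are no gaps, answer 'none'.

Answer: 10-11

Derivation:
Fragment 1: offset=0 len=5
Fragment 2: offset=5 len=5
Gaps: 10-11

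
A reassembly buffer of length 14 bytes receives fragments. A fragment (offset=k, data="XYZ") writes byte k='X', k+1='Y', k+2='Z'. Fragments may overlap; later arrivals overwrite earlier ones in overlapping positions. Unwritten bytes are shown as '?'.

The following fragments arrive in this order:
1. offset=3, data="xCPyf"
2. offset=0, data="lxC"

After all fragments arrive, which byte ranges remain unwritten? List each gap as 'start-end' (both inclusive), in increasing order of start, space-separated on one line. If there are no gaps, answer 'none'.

Fragment 1: offset=3 len=5
Fragment 2: offset=0 len=3
Gaps: 8-13

Answer: 8-13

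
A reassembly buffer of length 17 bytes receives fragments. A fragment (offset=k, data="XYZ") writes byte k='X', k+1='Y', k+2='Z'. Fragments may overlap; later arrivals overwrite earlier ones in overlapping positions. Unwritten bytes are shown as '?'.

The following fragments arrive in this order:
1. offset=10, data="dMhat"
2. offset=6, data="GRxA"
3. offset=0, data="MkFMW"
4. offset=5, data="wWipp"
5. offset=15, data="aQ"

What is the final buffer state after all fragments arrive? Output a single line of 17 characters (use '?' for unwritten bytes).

Fragment 1: offset=10 data="dMhat" -> buffer=??????????dMhat??
Fragment 2: offset=6 data="GRxA" -> buffer=??????GRxAdMhat??
Fragment 3: offset=0 data="MkFMW" -> buffer=MkFMW?GRxAdMhat??
Fragment 4: offset=5 data="wWipp" -> buffer=MkFMWwWippdMhat??
Fragment 5: offset=15 data="aQ" -> buffer=MkFMWwWippdMhataQ

Answer: MkFMWwWippdMhataQ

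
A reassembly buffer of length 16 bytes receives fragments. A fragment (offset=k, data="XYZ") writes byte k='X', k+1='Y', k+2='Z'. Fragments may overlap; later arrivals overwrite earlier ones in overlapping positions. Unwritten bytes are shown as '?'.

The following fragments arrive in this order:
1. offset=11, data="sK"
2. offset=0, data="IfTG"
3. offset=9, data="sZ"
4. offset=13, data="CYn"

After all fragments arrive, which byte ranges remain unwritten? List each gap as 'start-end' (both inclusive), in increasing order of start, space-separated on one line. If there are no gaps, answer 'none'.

Answer: 4-8

Derivation:
Fragment 1: offset=11 len=2
Fragment 2: offset=0 len=4
Fragment 3: offset=9 len=2
Fragment 4: offset=13 len=3
Gaps: 4-8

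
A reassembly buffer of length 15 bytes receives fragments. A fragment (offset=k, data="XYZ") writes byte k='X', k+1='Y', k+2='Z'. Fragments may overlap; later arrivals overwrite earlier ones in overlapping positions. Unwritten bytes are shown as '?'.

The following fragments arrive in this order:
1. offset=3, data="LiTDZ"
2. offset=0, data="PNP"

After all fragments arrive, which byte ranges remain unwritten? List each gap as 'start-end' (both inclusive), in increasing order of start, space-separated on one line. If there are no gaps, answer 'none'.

Fragment 1: offset=3 len=5
Fragment 2: offset=0 len=3
Gaps: 8-14

Answer: 8-14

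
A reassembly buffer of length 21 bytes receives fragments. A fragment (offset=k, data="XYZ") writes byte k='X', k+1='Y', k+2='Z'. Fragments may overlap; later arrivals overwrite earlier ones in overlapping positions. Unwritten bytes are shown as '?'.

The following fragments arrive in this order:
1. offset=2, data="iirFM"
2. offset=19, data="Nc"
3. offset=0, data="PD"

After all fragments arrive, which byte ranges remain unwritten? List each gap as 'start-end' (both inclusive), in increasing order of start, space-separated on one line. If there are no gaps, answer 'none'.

Answer: 7-18

Derivation:
Fragment 1: offset=2 len=5
Fragment 2: offset=19 len=2
Fragment 3: offset=0 len=2
Gaps: 7-18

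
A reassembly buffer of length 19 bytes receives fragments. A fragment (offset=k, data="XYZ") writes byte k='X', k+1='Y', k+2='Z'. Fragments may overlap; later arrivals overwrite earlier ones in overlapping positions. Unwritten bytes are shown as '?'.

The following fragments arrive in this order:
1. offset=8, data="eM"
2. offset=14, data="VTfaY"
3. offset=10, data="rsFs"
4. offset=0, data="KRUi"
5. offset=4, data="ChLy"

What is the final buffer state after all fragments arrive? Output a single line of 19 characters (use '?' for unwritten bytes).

Fragment 1: offset=8 data="eM" -> buffer=????????eM?????????
Fragment 2: offset=14 data="VTfaY" -> buffer=????????eM????VTfaY
Fragment 3: offset=10 data="rsFs" -> buffer=????????eMrsFsVTfaY
Fragment 4: offset=0 data="KRUi" -> buffer=KRUi????eMrsFsVTfaY
Fragment 5: offset=4 data="ChLy" -> buffer=KRUiChLyeMrsFsVTfaY

Answer: KRUiChLyeMrsFsVTfaY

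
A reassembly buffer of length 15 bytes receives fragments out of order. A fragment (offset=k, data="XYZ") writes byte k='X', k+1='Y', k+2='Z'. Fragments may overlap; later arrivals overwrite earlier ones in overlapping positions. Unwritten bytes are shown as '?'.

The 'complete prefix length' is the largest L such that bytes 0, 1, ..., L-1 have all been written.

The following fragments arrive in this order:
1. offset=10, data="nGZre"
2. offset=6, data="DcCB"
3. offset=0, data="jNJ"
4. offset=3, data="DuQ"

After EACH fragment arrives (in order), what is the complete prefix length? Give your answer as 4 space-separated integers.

Answer: 0 0 3 15

Derivation:
Fragment 1: offset=10 data="nGZre" -> buffer=??????????nGZre -> prefix_len=0
Fragment 2: offset=6 data="DcCB" -> buffer=??????DcCBnGZre -> prefix_len=0
Fragment 3: offset=0 data="jNJ" -> buffer=jNJ???DcCBnGZre -> prefix_len=3
Fragment 4: offset=3 data="DuQ" -> buffer=jNJDuQDcCBnGZre -> prefix_len=15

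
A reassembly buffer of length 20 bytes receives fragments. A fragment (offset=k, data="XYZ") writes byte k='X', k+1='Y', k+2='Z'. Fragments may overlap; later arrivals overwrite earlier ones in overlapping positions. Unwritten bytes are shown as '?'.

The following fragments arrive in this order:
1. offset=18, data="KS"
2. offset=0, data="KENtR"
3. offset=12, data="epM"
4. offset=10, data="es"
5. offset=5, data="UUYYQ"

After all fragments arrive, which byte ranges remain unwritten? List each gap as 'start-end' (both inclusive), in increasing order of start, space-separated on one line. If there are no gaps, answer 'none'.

Fragment 1: offset=18 len=2
Fragment 2: offset=0 len=5
Fragment 3: offset=12 len=3
Fragment 4: offset=10 len=2
Fragment 5: offset=5 len=5
Gaps: 15-17

Answer: 15-17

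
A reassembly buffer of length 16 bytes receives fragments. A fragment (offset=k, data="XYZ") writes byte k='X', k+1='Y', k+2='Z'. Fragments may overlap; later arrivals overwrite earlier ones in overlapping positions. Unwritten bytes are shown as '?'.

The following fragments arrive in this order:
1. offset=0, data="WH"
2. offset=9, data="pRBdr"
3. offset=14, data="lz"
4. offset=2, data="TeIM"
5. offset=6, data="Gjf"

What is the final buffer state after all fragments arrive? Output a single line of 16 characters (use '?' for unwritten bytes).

Fragment 1: offset=0 data="WH" -> buffer=WH??????????????
Fragment 2: offset=9 data="pRBdr" -> buffer=WH???????pRBdr??
Fragment 3: offset=14 data="lz" -> buffer=WH???????pRBdrlz
Fragment 4: offset=2 data="TeIM" -> buffer=WHTeIM???pRBdrlz
Fragment 5: offset=6 data="Gjf" -> buffer=WHTeIMGjfpRBdrlz

Answer: WHTeIMGjfpRBdrlz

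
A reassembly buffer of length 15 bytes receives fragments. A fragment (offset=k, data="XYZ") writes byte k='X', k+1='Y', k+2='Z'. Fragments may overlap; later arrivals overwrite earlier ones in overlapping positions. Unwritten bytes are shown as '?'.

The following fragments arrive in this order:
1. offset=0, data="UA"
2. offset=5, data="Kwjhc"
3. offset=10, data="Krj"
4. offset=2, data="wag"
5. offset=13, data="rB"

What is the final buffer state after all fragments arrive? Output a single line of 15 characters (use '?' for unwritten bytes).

Fragment 1: offset=0 data="UA" -> buffer=UA?????????????
Fragment 2: offset=5 data="Kwjhc" -> buffer=UA???Kwjhc?????
Fragment 3: offset=10 data="Krj" -> buffer=UA???KwjhcKrj??
Fragment 4: offset=2 data="wag" -> buffer=UAwagKwjhcKrj??
Fragment 5: offset=13 data="rB" -> buffer=UAwagKwjhcKrjrB

Answer: UAwagKwjhcKrjrB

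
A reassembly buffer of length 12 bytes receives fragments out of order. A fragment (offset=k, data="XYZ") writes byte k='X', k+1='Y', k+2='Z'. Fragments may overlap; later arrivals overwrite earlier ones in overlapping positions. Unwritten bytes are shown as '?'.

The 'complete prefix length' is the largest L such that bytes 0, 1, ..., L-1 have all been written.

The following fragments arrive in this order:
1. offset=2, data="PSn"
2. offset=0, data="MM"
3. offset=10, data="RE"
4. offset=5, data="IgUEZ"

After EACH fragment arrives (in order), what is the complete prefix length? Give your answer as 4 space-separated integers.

Fragment 1: offset=2 data="PSn" -> buffer=??PSn??????? -> prefix_len=0
Fragment 2: offset=0 data="MM" -> buffer=MMPSn??????? -> prefix_len=5
Fragment 3: offset=10 data="RE" -> buffer=MMPSn?????RE -> prefix_len=5
Fragment 4: offset=5 data="IgUEZ" -> buffer=MMPSnIgUEZRE -> prefix_len=12

Answer: 0 5 5 12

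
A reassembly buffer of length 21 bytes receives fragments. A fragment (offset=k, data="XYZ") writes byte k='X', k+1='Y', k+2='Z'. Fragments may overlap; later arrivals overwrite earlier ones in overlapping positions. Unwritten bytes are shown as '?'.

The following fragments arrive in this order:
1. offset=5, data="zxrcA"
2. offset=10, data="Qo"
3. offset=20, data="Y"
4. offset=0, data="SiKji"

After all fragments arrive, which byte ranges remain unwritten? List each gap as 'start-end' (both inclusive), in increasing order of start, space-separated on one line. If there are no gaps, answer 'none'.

Fragment 1: offset=5 len=5
Fragment 2: offset=10 len=2
Fragment 3: offset=20 len=1
Fragment 4: offset=0 len=5
Gaps: 12-19

Answer: 12-19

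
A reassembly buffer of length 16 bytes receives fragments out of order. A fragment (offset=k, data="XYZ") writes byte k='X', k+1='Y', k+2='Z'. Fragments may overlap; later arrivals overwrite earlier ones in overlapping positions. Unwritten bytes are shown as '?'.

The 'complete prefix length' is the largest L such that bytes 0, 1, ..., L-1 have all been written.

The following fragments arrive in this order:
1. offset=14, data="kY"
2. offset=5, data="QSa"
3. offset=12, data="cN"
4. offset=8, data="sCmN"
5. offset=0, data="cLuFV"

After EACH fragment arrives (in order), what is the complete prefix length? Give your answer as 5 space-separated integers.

Answer: 0 0 0 0 16

Derivation:
Fragment 1: offset=14 data="kY" -> buffer=??????????????kY -> prefix_len=0
Fragment 2: offset=5 data="QSa" -> buffer=?????QSa??????kY -> prefix_len=0
Fragment 3: offset=12 data="cN" -> buffer=?????QSa????cNkY -> prefix_len=0
Fragment 4: offset=8 data="sCmN" -> buffer=?????QSasCmNcNkY -> prefix_len=0
Fragment 5: offset=0 data="cLuFV" -> buffer=cLuFVQSasCmNcNkY -> prefix_len=16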